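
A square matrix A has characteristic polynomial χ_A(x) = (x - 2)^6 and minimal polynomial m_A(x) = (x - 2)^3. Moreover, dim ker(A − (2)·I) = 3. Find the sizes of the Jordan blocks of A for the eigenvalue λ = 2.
Block sizes for λ = 2: [3, 2, 1]

Step 1 — from the characteristic polynomial, algebraic multiplicity of λ = 2 is 6. From dim ker(A − (2)·I) = 3, there are exactly 3 Jordan blocks for λ = 2.
Step 2 — from the minimal polynomial, the factor (x − 2)^3 tells us the largest block for λ = 2 has size 3.
Step 3 — with total size 6, 3 blocks, and largest block 3, the block sizes (in nonincreasing order) are [3, 2, 1].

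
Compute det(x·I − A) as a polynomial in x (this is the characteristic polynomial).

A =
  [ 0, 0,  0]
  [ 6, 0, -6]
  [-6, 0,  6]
x^3 - 6*x^2

Expanding det(x·I − A) (e.g. by cofactor expansion or by noting that A is similar to its Jordan form J, which has the same characteristic polynomial as A) gives
  χ_A(x) = x^3 - 6*x^2
which factors as x^2*(x - 6). The eigenvalues (with algebraic multiplicities) are λ = 0 with multiplicity 2, λ = 6 with multiplicity 1.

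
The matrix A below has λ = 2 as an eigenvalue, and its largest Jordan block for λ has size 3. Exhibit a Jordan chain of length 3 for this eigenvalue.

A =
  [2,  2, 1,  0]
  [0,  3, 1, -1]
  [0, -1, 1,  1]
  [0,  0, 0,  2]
A Jordan chain for λ = 2 of length 3:
v_1 = (1, 0, 0, 0)ᵀ
v_2 = (2, 1, -1, 0)ᵀ
v_3 = (0, 1, 0, 0)ᵀ

Let N = A − (2)·I. We want v_3 with N^3 v_3 = 0 but N^2 v_3 ≠ 0; then v_{j-1} := N · v_j for j = 3, …, 2.

Pick v_3 = (0, 1, 0, 0)ᵀ.
Then v_2 = N · v_3 = (2, 1, -1, 0)ᵀ.
Then v_1 = N · v_2 = (1, 0, 0, 0)ᵀ.

Sanity check: (A − (2)·I) v_1 = (0, 0, 0, 0)ᵀ = 0. ✓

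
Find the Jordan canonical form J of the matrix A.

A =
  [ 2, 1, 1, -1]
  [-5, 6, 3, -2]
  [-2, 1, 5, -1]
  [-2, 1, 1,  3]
J_3(4) ⊕ J_1(4)

The characteristic polynomial is
  det(x·I − A) = x^4 - 16*x^3 + 96*x^2 - 256*x + 256 = (x - 4)^4

Eigenvalues and multiplicities (the geometric multiplicity of λ is n − rank(A − λI), which equals the number of Jordan blocks for λ):
  λ = 4: algebraic multiplicity = 4, geometric multiplicity = 2

Determining the block sizes for each eigenvalue:
  λ = 4: with am = 4 and gm = 2, the partition is not yet determined (e.g. several partitions of 4 into 2 parts exist). Let N = A − (4)·I. Computing rank(N^1) = 2, rank(N^2) = 1, rank(N^3) = 0; the number of blocks of size ≥ j is rank(N^{j−1}) − rank(N^j), giving [2, 1, 1]. So we have 1 block(s) of size 3, 1 block(s) of size 1 → block sizes [3, 1]

Assembling the blocks gives a Jordan form
J =
  [4, 1, 0, 0]
  [0, 4, 1, 0]
  [0, 0, 4, 0]
  [0, 0, 0, 4]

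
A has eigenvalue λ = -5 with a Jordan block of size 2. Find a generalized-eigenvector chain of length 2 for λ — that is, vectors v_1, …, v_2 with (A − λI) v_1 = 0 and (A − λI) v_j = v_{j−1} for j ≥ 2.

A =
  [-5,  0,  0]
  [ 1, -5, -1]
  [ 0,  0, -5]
A Jordan chain for λ = -5 of length 2:
v_1 = (0, 1, 0)ᵀ
v_2 = (1, 0, 0)ᵀ

Let N = A − (-5)·I. We want v_2 with N^2 v_2 = 0 but N^1 v_2 ≠ 0; then v_{j-1} := N · v_j for j = 2, …, 2.

Pick v_2 = (1, 0, 0)ᵀ.
Then v_1 = N · v_2 = (0, 1, 0)ᵀ.

Sanity check: (A − (-5)·I) v_1 = (0, 0, 0)ᵀ = 0. ✓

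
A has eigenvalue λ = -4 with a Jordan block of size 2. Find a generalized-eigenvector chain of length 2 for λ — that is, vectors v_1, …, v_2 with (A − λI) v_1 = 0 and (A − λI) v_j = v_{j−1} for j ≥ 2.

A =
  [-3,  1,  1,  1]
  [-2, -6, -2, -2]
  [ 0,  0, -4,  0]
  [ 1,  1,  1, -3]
A Jordan chain for λ = -4 of length 2:
v_1 = (1, -2, 0, 1)ᵀ
v_2 = (1, 0, 0, 0)ᵀ

Let N = A − (-4)·I. We want v_2 with N^2 v_2 = 0 but N^1 v_2 ≠ 0; then v_{j-1} := N · v_j for j = 2, …, 2.

Pick v_2 = (1, 0, 0, 0)ᵀ.
Then v_1 = N · v_2 = (1, -2, 0, 1)ᵀ.

Sanity check: (A − (-4)·I) v_1 = (0, 0, 0, 0)ᵀ = 0. ✓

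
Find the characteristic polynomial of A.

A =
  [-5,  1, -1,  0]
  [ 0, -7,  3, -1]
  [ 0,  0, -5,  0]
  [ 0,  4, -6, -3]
x^4 + 20*x^3 + 150*x^2 + 500*x + 625

Expanding det(x·I − A) (e.g. by cofactor expansion or by noting that A is similar to its Jordan form J, which has the same characteristic polynomial as A) gives
  χ_A(x) = x^4 + 20*x^3 + 150*x^2 + 500*x + 625
which factors as (x + 5)^4. The eigenvalues (with algebraic multiplicities) are λ = -5 with multiplicity 4.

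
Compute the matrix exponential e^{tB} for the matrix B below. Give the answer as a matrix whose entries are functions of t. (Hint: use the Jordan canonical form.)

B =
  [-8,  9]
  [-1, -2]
e^{tB} =
  [-3*t*exp(-5*t) + exp(-5*t), 9*t*exp(-5*t)]
  [-t*exp(-5*t), 3*t*exp(-5*t) + exp(-5*t)]

Strategy: write B = P · J · P⁻¹ where J is a Jordan canonical form, so e^{tB} = P · e^{tJ} · P⁻¹, and e^{tJ} can be computed block-by-block.

B has Jordan form
J =
  [-5,  1]
  [ 0, -5]
(up to reordering of blocks).

Per-block formulas:
  For a 2×2 Jordan block J_2(-5): exp(t · J_2(-5)) = e^(-5t)·(I + t·N), where N is the 2×2 nilpotent shift.

After assembling e^{tJ} and conjugating by P, we get:

e^{tB} =
  [-3*t*exp(-5*t) + exp(-5*t), 9*t*exp(-5*t)]
  [-t*exp(-5*t), 3*t*exp(-5*t) + exp(-5*t)]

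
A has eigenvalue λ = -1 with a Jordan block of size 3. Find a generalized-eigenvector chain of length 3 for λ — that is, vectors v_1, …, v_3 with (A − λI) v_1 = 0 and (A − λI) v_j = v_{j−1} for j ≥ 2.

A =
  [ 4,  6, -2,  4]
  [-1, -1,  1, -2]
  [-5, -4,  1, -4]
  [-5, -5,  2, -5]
A Jordan chain for λ = -1 of length 3:
v_1 = (0, 0, -4, -2)ᵀ
v_2 = (4, -2, -6, -5)ᵀ
v_3 = (2, -1, 0, 0)ᵀ

Let N = A − (-1)·I. We want v_3 with N^3 v_3 = 0 but N^2 v_3 ≠ 0; then v_{j-1} := N · v_j for j = 3, …, 2.

Pick v_3 = (2, -1, 0, 0)ᵀ.
Then v_2 = N · v_3 = (4, -2, -6, -5)ᵀ.
Then v_1 = N · v_2 = (0, 0, -4, -2)ᵀ.

Sanity check: (A − (-1)·I) v_1 = (0, 0, 0, 0)ᵀ = 0. ✓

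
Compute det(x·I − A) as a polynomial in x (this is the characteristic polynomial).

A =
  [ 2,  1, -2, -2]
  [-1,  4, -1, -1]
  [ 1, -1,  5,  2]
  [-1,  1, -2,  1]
x^4 - 12*x^3 + 54*x^2 - 108*x + 81

Expanding det(x·I − A) (e.g. by cofactor expansion or by noting that A is similar to its Jordan form J, which has the same characteristic polynomial as A) gives
  χ_A(x) = x^4 - 12*x^3 + 54*x^2 - 108*x + 81
which factors as (x - 3)^4. The eigenvalues (with algebraic multiplicities) are λ = 3 with multiplicity 4.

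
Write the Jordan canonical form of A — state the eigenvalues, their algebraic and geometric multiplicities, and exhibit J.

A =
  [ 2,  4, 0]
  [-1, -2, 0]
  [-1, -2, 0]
J_2(0) ⊕ J_1(0)

The characteristic polynomial is
  det(x·I − A) = x^3

Eigenvalues and multiplicities (the geometric multiplicity of λ is n − rank(A − λI), which equals the number of Jordan blocks for λ):
  λ = 0: algebraic multiplicity = 3, geometric multiplicity = 2

Determining the block sizes for each eigenvalue:
  λ = 0: 2 blocks summing to 3 forces exactly one block of size 2 and the rest size 1 → block sizes [2, 1]

Assembling the blocks gives a Jordan form
J =
  [0, 1, 0]
  [0, 0, 0]
  [0, 0, 0]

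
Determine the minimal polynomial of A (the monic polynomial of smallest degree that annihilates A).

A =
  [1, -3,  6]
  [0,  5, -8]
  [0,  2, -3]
x^2 - 2*x + 1

The characteristic polynomial is χ_A(x) = (x - 1)^3, so the eigenvalues are known. The minimal polynomial is
  m_A(x) = Π_λ (x − λ)^{k_λ}
where k_λ is the size of the *largest* Jordan block for λ (equivalently, the smallest k with (A − λI)^k v = 0 for every generalised eigenvector v of λ).

  λ = 1: largest Jordan block has size 2, contributing (x − 1)^2

So m_A(x) = (x - 1)^2 = x^2 - 2*x + 1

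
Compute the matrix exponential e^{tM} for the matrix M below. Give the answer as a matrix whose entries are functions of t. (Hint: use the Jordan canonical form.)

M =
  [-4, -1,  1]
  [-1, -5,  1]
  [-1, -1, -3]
e^{tM} =
  [exp(-4*t), -t*exp(-4*t), t*exp(-4*t)]
  [-t*exp(-4*t), t^2*exp(-4*t)/2 - t*exp(-4*t) + exp(-4*t), -t^2*exp(-4*t)/2 + t*exp(-4*t)]
  [-t*exp(-4*t), t^2*exp(-4*t)/2 - t*exp(-4*t), -t^2*exp(-4*t)/2 + t*exp(-4*t) + exp(-4*t)]

Strategy: write M = P · J · P⁻¹ where J is a Jordan canonical form, so e^{tM} = P · e^{tJ} · P⁻¹, and e^{tJ} can be computed block-by-block.

M has Jordan form
J =
  [-4,  1,  0]
  [ 0, -4,  1]
  [ 0,  0, -4]
(up to reordering of blocks).

Per-block formulas:
  For a 3×3 Jordan block J_3(-4): exp(t · J_3(-4)) = e^(-4t)·(I + t·N + (t^2/2)·N^2), where N is the 3×3 nilpotent shift.

After assembling e^{tJ} and conjugating by P, we get:

e^{tM} =
  [exp(-4*t), -t*exp(-4*t), t*exp(-4*t)]
  [-t*exp(-4*t), t^2*exp(-4*t)/2 - t*exp(-4*t) + exp(-4*t), -t^2*exp(-4*t)/2 + t*exp(-4*t)]
  [-t*exp(-4*t), t^2*exp(-4*t)/2 - t*exp(-4*t), -t^2*exp(-4*t)/2 + t*exp(-4*t) + exp(-4*t)]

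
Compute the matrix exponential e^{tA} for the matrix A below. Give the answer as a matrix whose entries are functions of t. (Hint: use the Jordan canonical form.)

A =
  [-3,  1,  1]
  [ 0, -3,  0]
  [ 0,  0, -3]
e^{tA} =
  [exp(-3*t), t*exp(-3*t), t*exp(-3*t)]
  [0, exp(-3*t), 0]
  [0, 0, exp(-3*t)]

Strategy: write A = P · J · P⁻¹ where J is a Jordan canonical form, so e^{tA} = P · e^{tJ} · P⁻¹, and e^{tJ} can be computed block-by-block.

A has Jordan form
J =
  [-3,  1,  0]
  [ 0, -3,  0]
  [ 0,  0, -3]
(up to reordering of blocks).

Per-block formulas:
  For a 1×1 block at λ = -3: exp(t · [-3]) = [e^(-3t)].
  For a 2×2 Jordan block J_2(-3): exp(t · J_2(-3)) = e^(-3t)·(I + t·N), where N is the 2×2 nilpotent shift.

After assembling e^{tJ} and conjugating by P, we get:

e^{tA} =
  [exp(-3*t), t*exp(-3*t), t*exp(-3*t)]
  [0, exp(-3*t), 0]
  [0, 0, exp(-3*t)]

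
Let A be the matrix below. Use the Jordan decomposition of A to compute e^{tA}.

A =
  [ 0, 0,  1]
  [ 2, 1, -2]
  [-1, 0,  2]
e^{tA} =
  [-t*exp(t) + exp(t), 0, t*exp(t)]
  [2*t*exp(t), exp(t), -2*t*exp(t)]
  [-t*exp(t), 0, t*exp(t) + exp(t)]

Strategy: write A = P · J · P⁻¹ where J is a Jordan canonical form, so e^{tA} = P · e^{tJ} · P⁻¹, and e^{tJ} can be computed block-by-block.

A has Jordan form
J =
  [1, 1, 0]
  [0, 1, 0]
  [0, 0, 1]
(up to reordering of blocks).

Per-block formulas:
  For a 1×1 block at λ = 1: exp(t · [1]) = [e^(1t)].
  For a 2×2 Jordan block J_2(1): exp(t · J_2(1)) = e^(1t)·(I + t·N), where N is the 2×2 nilpotent shift.

After assembling e^{tJ} and conjugating by P, we get:

e^{tA} =
  [-t*exp(t) + exp(t), 0, t*exp(t)]
  [2*t*exp(t), exp(t), -2*t*exp(t)]
  [-t*exp(t), 0, t*exp(t) + exp(t)]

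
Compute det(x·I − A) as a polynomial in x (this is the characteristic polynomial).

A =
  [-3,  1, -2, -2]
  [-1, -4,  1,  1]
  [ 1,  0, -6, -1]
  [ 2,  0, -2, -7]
x^4 + 20*x^3 + 150*x^2 + 500*x + 625

Expanding det(x·I − A) (e.g. by cofactor expansion or by noting that A is similar to its Jordan form J, which has the same characteristic polynomial as A) gives
  χ_A(x) = x^4 + 20*x^3 + 150*x^2 + 500*x + 625
which factors as (x + 5)^4. The eigenvalues (with algebraic multiplicities) are λ = -5 with multiplicity 4.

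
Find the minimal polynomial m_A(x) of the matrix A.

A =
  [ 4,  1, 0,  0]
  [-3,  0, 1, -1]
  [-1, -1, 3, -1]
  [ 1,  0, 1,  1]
x^3 - 6*x^2 + 12*x - 8

The characteristic polynomial is χ_A(x) = (x - 2)^4, so the eigenvalues are known. The minimal polynomial is
  m_A(x) = Π_λ (x − λ)^{k_λ}
where k_λ is the size of the *largest* Jordan block for λ (equivalently, the smallest k with (A − λI)^k v = 0 for every generalised eigenvector v of λ).

  λ = 2: largest Jordan block has size 3, contributing (x − 2)^3

So m_A(x) = (x - 2)^3 = x^3 - 6*x^2 + 12*x - 8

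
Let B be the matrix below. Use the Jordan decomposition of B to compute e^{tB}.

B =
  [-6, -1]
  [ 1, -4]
e^{tB} =
  [-t*exp(-5*t) + exp(-5*t), -t*exp(-5*t)]
  [t*exp(-5*t), t*exp(-5*t) + exp(-5*t)]

Strategy: write B = P · J · P⁻¹ where J is a Jordan canonical form, so e^{tB} = P · e^{tJ} · P⁻¹, and e^{tJ} can be computed block-by-block.

B has Jordan form
J =
  [-5,  1]
  [ 0, -5]
(up to reordering of blocks).

Per-block formulas:
  For a 2×2 Jordan block J_2(-5): exp(t · J_2(-5)) = e^(-5t)·(I + t·N), where N is the 2×2 nilpotent shift.

After assembling e^{tJ} and conjugating by P, we get:

e^{tB} =
  [-t*exp(-5*t) + exp(-5*t), -t*exp(-5*t)]
  [t*exp(-5*t), t*exp(-5*t) + exp(-5*t)]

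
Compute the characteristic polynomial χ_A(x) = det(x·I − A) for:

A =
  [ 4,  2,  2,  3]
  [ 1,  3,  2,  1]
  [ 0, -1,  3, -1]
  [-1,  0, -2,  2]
x^4 - 12*x^3 + 54*x^2 - 108*x + 81

Expanding det(x·I − A) (e.g. by cofactor expansion or by noting that A is similar to its Jordan form J, which has the same characteristic polynomial as A) gives
  χ_A(x) = x^4 - 12*x^3 + 54*x^2 - 108*x + 81
which factors as (x - 3)^4. The eigenvalues (with algebraic multiplicities) are λ = 3 with multiplicity 4.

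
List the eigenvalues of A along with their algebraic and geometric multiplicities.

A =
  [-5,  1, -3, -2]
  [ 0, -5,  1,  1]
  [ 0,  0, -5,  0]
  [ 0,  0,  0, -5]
λ = -5: alg = 4, geom = 2

Step 1 — factor the characteristic polynomial to read off the algebraic multiplicities:
  χ_A(x) = (x + 5)^4

Step 2 — compute geometric multiplicities via the rank-nullity identity g(λ) = n − rank(A − λI):
  rank(A − (-5)·I) = 2, so dim ker(A − (-5)·I) = n − 2 = 2

Summary:
  λ = -5: algebraic multiplicity = 4, geometric multiplicity = 2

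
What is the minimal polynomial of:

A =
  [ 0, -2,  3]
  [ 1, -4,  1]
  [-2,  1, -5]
x^3 + 9*x^2 + 27*x + 27

The characteristic polynomial is χ_A(x) = (x + 3)^3, so the eigenvalues are known. The minimal polynomial is
  m_A(x) = Π_λ (x − λ)^{k_λ}
where k_λ is the size of the *largest* Jordan block for λ (equivalently, the smallest k with (A − λI)^k v = 0 for every generalised eigenvector v of λ).

  λ = -3: largest Jordan block has size 3, contributing (x + 3)^3

So m_A(x) = (x + 3)^3 = x^3 + 9*x^2 + 27*x + 27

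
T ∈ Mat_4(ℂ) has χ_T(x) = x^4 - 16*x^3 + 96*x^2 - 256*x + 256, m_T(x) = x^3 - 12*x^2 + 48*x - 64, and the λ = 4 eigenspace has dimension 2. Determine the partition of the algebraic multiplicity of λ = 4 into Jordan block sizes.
Block sizes for λ = 4: [3, 1]

Step 1 — from the characteristic polynomial, algebraic multiplicity of λ = 4 is 4. From dim ker(T − (4)·I) = 2, there are exactly 2 Jordan blocks for λ = 4.
Step 2 — from the minimal polynomial, the factor (x − 4)^3 tells us the largest block for λ = 4 has size 3.
Step 3 — with total size 4, 2 blocks, and largest block 3, the block sizes (in nonincreasing order) are [3, 1].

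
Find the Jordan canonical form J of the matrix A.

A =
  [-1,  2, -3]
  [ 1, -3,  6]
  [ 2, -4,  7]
J_3(1)

The characteristic polynomial is
  det(x·I − A) = x^3 - 3*x^2 + 3*x - 1 = (x - 1)^3

Eigenvalues and multiplicities (the geometric multiplicity of λ is n − rank(A − λI), which equals the number of Jordan blocks for λ):
  λ = 1: algebraic multiplicity = 3, geometric multiplicity = 1

Determining the block sizes for each eigenvalue:
  λ = 1: one block (gm = 1), so the single block has size am = 3 → block sizes [3]

Assembling the blocks gives a Jordan form
J =
  [1, 1, 0]
  [0, 1, 1]
  [0, 0, 1]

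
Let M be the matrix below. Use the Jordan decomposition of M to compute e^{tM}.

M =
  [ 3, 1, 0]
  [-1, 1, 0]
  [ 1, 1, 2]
e^{tM} =
  [t*exp(2*t) + exp(2*t), t*exp(2*t), 0]
  [-t*exp(2*t), -t*exp(2*t) + exp(2*t), 0]
  [t*exp(2*t), t*exp(2*t), exp(2*t)]

Strategy: write M = P · J · P⁻¹ where J is a Jordan canonical form, so e^{tM} = P · e^{tJ} · P⁻¹, and e^{tJ} can be computed block-by-block.

M has Jordan form
J =
  [2, 1, 0]
  [0, 2, 0]
  [0, 0, 2]
(up to reordering of blocks).

Per-block formulas:
  For a 2×2 Jordan block J_2(2): exp(t · J_2(2)) = e^(2t)·(I + t·N), where N is the 2×2 nilpotent shift.
  For a 1×1 block at λ = 2: exp(t · [2]) = [e^(2t)].

After assembling e^{tJ} and conjugating by P, we get:

e^{tM} =
  [t*exp(2*t) + exp(2*t), t*exp(2*t), 0]
  [-t*exp(2*t), -t*exp(2*t) + exp(2*t), 0]
  [t*exp(2*t), t*exp(2*t), exp(2*t)]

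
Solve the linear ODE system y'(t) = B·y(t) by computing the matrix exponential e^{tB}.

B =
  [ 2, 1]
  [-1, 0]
e^{tB} =
  [t*exp(t) + exp(t), t*exp(t)]
  [-t*exp(t), -t*exp(t) + exp(t)]

Strategy: write B = P · J · P⁻¹ where J is a Jordan canonical form, so e^{tB} = P · e^{tJ} · P⁻¹, and e^{tJ} can be computed block-by-block.

B has Jordan form
J =
  [1, 1]
  [0, 1]
(up to reordering of blocks).

Per-block formulas:
  For a 2×2 Jordan block J_2(1): exp(t · J_2(1)) = e^(1t)·(I + t·N), where N is the 2×2 nilpotent shift.

After assembling e^{tJ} and conjugating by P, we get:

e^{tB} =
  [t*exp(t) + exp(t), t*exp(t)]
  [-t*exp(t), -t*exp(t) + exp(t)]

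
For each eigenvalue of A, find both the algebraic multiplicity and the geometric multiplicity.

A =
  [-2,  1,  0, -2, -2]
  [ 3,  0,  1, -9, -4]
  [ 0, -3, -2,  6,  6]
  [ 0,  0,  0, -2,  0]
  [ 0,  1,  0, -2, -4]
λ = -2: alg = 5, geom = 3

Step 1 — factor the characteristic polynomial to read off the algebraic multiplicities:
  χ_A(x) = (x + 2)^5

Step 2 — compute geometric multiplicities via the rank-nullity identity g(λ) = n − rank(A − λI):
  rank(A − (-2)·I) = 2, so dim ker(A − (-2)·I) = n − 2 = 3

Summary:
  λ = -2: algebraic multiplicity = 5, geometric multiplicity = 3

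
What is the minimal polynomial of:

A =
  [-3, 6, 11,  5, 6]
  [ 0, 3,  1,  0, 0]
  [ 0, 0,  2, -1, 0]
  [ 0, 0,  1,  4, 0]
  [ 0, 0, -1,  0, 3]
x^4 - 6*x^3 + 54*x - 81

The characteristic polynomial is χ_A(x) = (x - 3)^4*(x + 3), so the eigenvalues are known. The minimal polynomial is
  m_A(x) = Π_λ (x − λ)^{k_λ}
where k_λ is the size of the *largest* Jordan block for λ (equivalently, the smallest k with (A − λI)^k v = 0 for every generalised eigenvector v of λ).

  λ = -3: largest Jordan block has size 1, contributing (x + 3)
  λ = 3: largest Jordan block has size 3, contributing (x − 3)^3

So m_A(x) = (x - 3)^3*(x + 3) = x^4 - 6*x^3 + 54*x - 81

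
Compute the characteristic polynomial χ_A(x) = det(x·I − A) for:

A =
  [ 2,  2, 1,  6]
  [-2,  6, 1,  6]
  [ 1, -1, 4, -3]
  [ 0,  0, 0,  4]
x^4 - 16*x^3 + 96*x^2 - 256*x + 256

Expanding det(x·I − A) (e.g. by cofactor expansion or by noting that A is similar to its Jordan form J, which has the same characteristic polynomial as A) gives
  χ_A(x) = x^4 - 16*x^3 + 96*x^2 - 256*x + 256
which factors as (x - 4)^4. The eigenvalues (with algebraic multiplicities) are λ = 4 with multiplicity 4.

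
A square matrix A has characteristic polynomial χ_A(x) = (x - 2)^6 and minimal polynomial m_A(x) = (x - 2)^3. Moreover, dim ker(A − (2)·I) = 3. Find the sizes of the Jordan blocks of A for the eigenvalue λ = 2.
Block sizes for λ = 2: [3, 2, 1]

Step 1 — from the characteristic polynomial, algebraic multiplicity of λ = 2 is 6. From dim ker(A − (2)·I) = 3, there are exactly 3 Jordan blocks for λ = 2.
Step 2 — from the minimal polynomial, the factor (x − 2)^3 tells us the largest block for λ = 2 has size 3.
Step 3 — with total size 6, 3 blocks, and largest block 3, the block sizes (in nonincreasing order) are [3, 2, 1].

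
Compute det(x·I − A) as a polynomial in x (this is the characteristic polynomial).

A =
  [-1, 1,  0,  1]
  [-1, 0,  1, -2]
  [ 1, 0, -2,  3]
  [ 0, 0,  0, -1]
x^4 + 4*x^3 + 6*x^2 + 4*x + 1

Expanding det(x·I − A) (e.g. by cofactor expansion or by noting that A is similar to its Jordan form J, which has the same characteristic polynomial as A) gives
  χ_A(x) = x^4 + 4*x^3 + 6*x^2 + 4*x + 1
which factors as (x + 1)^4. The eigenvalues (with algebraic multiplicities) are λ = -1 with multiplicity 4.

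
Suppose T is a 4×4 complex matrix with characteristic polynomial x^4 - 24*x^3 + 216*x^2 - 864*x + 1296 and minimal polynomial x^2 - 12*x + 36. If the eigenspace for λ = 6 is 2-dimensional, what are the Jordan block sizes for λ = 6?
Block sizes for λ = 6: [2, 2]

Step 1 — from the characteristic polynomial, algebraic multiplicity of λ = 6 is 4. From dim ker(T − (6)·I) = 2, there are exactly 2 Jordan blocks for λ = 6.
Step 2 — from the minimal polynomial, the factor (x − 6)^2 tells us the largest block for λ = 6 has size 2.
Step 3 — with total size 4, 2 blocks, and largest block 2, the block sizes (in nonincreasing order) are [2, 2].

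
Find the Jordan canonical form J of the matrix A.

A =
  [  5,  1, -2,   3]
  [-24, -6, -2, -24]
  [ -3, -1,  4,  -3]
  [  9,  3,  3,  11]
J_1(2) ⊕ J_1(2) ⊕ J_2(5)

The characteristic polynomial is
  det(x·I − A) = x^4 - 14*x^3 + 69*x^2 - 140*x + 100 = (x - 5)^2*(x - 2)^2

Eigenvalues and multiplicities (the geometric multiplicity of λ is n − rank(A − λI), which equals the number of Jordan blocks for λ):
  λ = 2: algebraic multiplicity = 2, geometric multiplicity = 2
  λ = 5: algebraic multiplicity = 2, geometric multiplicity = 1

Determining the block sizes for each eigenvalue:
  λ = 2: gm = am = 2, so every block has size 1 → block sizes [1, 1]
  λ = 5: one block (gm = 1), so the single block has size am = 2 → block sizes [2]

Assembling the blocks gives a Jordan form
J =
  [2, 0, 0, 0]
  [0, 2, 0, 0]
  [0, 0, 5, 1]
  [0, 0, 0, 5]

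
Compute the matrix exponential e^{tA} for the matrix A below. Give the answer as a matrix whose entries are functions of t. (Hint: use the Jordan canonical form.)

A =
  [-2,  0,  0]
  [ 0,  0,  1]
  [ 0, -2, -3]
e^{tA} =
  [exp(-2*t), 0, 0]
  [0, 2*exp(-t) - exp(-2*t), exp(-t) - exp(-2*t)]
  [0, -2*exp(-t) + 2*exp(-2*t), -exp(-t) + 2*exp(-2*t)]

Strategy: write A = P · J · P⁻¹ where J is a Jordan canonical form, so e^{tA} = P · e^{tJ} · P⁻¹, and e^{tJ} can be computed block-by-block.

A has Jordan form
J =
  [-2,  0,  0]
  [ 0, -2,  0]
  [ 0,  0, -1]
(up to reordering of blocks).

Per-block formulas:
  For a 1×1 block at λ = -2: exp(t · [-2]) = [e^(-2t)].
  For a 1×1 block at λ = -1: exp(t · [-1]) = [e^(-1t)].

After assembling e^{tJ} and conjugating by P, we get:

e^{tA} =
  [exp(-2*t), 0, 0]
  [0, 2*exp(-t) - exp(-2*t), exp(-t) - exp(-2*t)]
  [0, -2*exp(-t) + 2*exp(-2*t), -exp(-t) + 2*exp(-2*t)]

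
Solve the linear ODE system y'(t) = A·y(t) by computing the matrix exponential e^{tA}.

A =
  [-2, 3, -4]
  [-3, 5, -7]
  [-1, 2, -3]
e^{tA} =
  [-t^2/2 - 2*t + 1, t^2/2 + 3*t, -t^2/2 - 4*t]
  [-t^2 - 3*t, t^2 + 5*t + 1, -t^2 - 7*t]
  [-t^2/2 - t, t^2/2 + 2*t, -t^2/2 - 3*t + 1]

Strategy: write A = P · J · P⁻¹ where J is a Jordan canonical form, so e^{tA} = P · e^{tJ} · P⁻¹, and e^{tJ} can be computed block-by-block.

A has Jordan form
J =
  [0, 1, 0]
  [0, 0, 1]
  [0, 0, 0]
(up to reordering of blocks).

Per-block formulas:
  For a 3×3 Jordan block J_3(0): exp(t · J_3(0)) = e^(0t)·(I + t·N + (t^2/2)·N^2), where N is the 3×3 nilpotent shift.

After assembling e^{tJ} and conjugating by P, we get:

e^{tA} =
  [-t^2/2 - 2*t + 1, t^2/2 + 3*t, -t^2/2 - 4*t]
  [-t^2 - 3*t, t^2 + 5*t + 1, -t^2 - 7*t]
  [-t^2/2 - t, t^2/2 + 2*t, -t^2/2 - 3*t + 1]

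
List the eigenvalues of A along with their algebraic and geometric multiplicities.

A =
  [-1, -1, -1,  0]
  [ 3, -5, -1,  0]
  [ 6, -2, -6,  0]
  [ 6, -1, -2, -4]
λ = -4: alg = 4, geom = 2

Step 1 — factor the characteristic polynomial to read off the algebraic multiplicities:
  χ_A(x) = (x + 4)^4

Step 2 — compute geometric multiplicities via the rank-nullity identity g(λ) = n − rank(A − λI):
  rank(A − (-4)·I) = 2, so dim ker(A − (-4)·I) = n − 2 = 2

Summary:
  λ = -4: algebraic multiplicity = 4, geometric multiplicity = 2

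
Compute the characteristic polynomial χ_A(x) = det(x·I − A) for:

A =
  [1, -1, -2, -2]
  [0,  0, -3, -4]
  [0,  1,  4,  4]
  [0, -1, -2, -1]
x^4 - 4*x^3 + 6*x^2 - 4*x + 1

Expanding det(x·I − A) (e.g. by cofactor expansion or by noting that A is similar to its Jordan form J, which has the same characteristic polynomial as A) gives
  χ_A(x) = x^4 - 4*x^3 + 6*x^2 - 4*x + 1
which factors as (x - 1)^4. The eigenvalues (with algebraic multiplicities) are λ = 1 with multiplicity 4.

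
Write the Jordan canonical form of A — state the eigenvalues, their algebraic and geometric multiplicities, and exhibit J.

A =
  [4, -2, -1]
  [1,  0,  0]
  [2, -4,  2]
J_3(2)

The characteristic polynomial is
  det(x·I − A) = x^3 - 6*x^2 + 12*x - 8 = (x - 2)^3

Eigenvalues and multiplicities (the geometric multiplicity of λ is n − rank(A − λI), which equals the number of Jordan blocks for λ):
  λ = 2: algebraic multiplicity = 3, geometric multiplicity = 1

Determining the block sizes for each eigenvalue:
  λ = 2: one block (gm = 1), so the single block has size am = 3 → block sizes [3]

Assembling the blocks gives a Jordan form
J =
  [2, 1, 0]
  [0, 2, 1]
  [0, 0, 2]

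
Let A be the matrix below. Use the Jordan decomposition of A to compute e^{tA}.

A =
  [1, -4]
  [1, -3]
e^{tA} =
  [2*t*exp(-t) + exp(-t), -4*t*exp(-t)]
  [t*exp(-t), -2*t*exp(-t) + exp(-t)]

Strategy: write A = P · J · P⁻¹ where J is a Jordan canonical form, so e^{tA} = P · e^{tJ} · P⁻¹, and e^{tJ} can be computed block-by-block.

A has Jordan form
J =
  [-1,  1]
  [ 0, -1]
(up to reordering of blocks).

Per-block formulas:
  For a 2×2 Jordan block J_2(-1): exp(t · J_2(-1)) = e^(-1t)·(I + t·N), where N is the 2×2 nilpotent shift.

After assembling e^{tJ} and conjugating by P, we get:

e^{tA} =
  [2*t*exp(-t) + exp(-t), -4*t*exp(-t)]
  [t*exp(-t), -2*t*exp(-t) + exp(-t)]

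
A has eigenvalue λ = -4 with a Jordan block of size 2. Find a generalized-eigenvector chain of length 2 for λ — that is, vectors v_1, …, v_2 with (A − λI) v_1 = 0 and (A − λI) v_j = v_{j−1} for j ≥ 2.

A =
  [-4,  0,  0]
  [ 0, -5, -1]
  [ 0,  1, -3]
A Jordan chain for λ = -4 of length 2:
v_1 = (0, -1, 1)ᵀ
v_2 = (0, 1, 0)ᵀ

Let N = A − (-4)·I. We want v_2 with N^2 v_2 = 0 but N^1 v_2 ≠ 0; then v_{j-1} := N · v_j for j = 2, …, 2.

Pick v_2 = (0, 1, 0)ᵀ.
Then v_1 = N · v_2 = (0, -1, 1)ᵀ.

Sanity check: (A − (-4)·I) v_1 = (0, 0, 0)ᵀ = 0. ✓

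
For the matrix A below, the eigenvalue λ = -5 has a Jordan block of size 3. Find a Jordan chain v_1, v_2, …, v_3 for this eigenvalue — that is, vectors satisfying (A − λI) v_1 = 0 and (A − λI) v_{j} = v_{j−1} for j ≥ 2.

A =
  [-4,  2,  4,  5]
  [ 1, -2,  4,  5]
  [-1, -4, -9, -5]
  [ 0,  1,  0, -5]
A Jordan chain for λ = -5 of length 3:
v_1 = (-1, 0, -1, 1)ᵀ
v_2 = (1, 1, -1, 0)ᵀ
v_3 = (1, 0, 0, 0)ᵀ

Let N = A − (-5)·I. We want v_3 with N^3 v_3 = 0 but N^2 v_3 ≠ 0; then v_{j-1} := N · v_j for j = 3, …, 2.

Pick v_3 = (1, 0, 0, 0)ᵀ.
Then v_2 = N · v_3 = (1, 1, -1, 0)ᵀ.
Then v_1 = N · v_2 = (-1, 0, -1, 1)ᵀ.

Sanity check: (A − (-5)·I) v_1 = (0, 0, 0, 0)ᵀ = 0. ✓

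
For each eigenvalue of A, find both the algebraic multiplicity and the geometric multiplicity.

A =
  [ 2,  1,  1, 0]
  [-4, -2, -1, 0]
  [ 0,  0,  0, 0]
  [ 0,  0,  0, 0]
λ = 0: alg = 4, geom = 2

Step 1 — factor the characteristic polynomial to read off the algebraic multiplicities:
  χ_A(x) = x^4

Step 2 — compute geometric multiplicities via the rank-nullity identity g(λ) = n − rank(A − λI):
  rank(A − (0)·I) = 2, so dim ker(A − (0)·I) = n − 2 = 2

Summary:
  λ = 0: algebraic multiplicity = 4, geometric multiplicity = 2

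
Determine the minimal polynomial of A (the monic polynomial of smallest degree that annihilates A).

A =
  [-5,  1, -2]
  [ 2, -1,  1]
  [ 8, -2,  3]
x^3 + 3*x^2 + 3*x + 1

The characteristic polynomial is χ_A(x) = (x + 1)^3, so the eigenvalues are known. The minimal polynomial is
  m_A(x) = Π_λ (x − λ)^{k_λ}
where k_λ is the size of the *largest* Jordan block for λ (equivalently, the smallest k with (A − λI)^k v = 0 for every generalised eigenvector v of λ).

  λ = -1: largest Jordan block has size 3, contributing (x + 1)^3

So m_A(x) = (x + 1)^3 = x^3 + 3*x^2 + 3*x + 1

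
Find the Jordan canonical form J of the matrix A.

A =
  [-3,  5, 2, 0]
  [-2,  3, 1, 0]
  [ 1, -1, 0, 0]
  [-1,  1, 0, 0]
J_3(0) ⊕ J_1(0)

The characteristic polynomial is
  det(x·I − A) = x^4

Eigenvalues and multiplicities (the geometric multiplicity of λ is n − rank(A − λI), which equals the number of Jordan blocks for λ):
  λ = 0: algebraic multiplicity = 4, geometric multiplicity = 2

Determining the block sizes for each eigenvalue:
  λ = 0: with am = 4 and gm = 2, the partition is not yet determined (e.g. several partitions of 4 into 2 parts exist). Let N = A − (0)·I. Computing rank(N^1) = 2, rank(N^2) = 1, rank(N^3) = 0; the number of blocks of size ≥ j is rank(N^{j−1}) − rank(N^j), giving [2, 1, 1]. So we have 1 block(s) of size 3, 1 block(s) of size 1 → block sizes [3, 1]

Assembling the blocks gives a Jordan form
J =
  [0, 1, 0, 0]
  [0, 0, 1, 0]
  [0, 0, 0, 0]
  [0, 0, 0, 0]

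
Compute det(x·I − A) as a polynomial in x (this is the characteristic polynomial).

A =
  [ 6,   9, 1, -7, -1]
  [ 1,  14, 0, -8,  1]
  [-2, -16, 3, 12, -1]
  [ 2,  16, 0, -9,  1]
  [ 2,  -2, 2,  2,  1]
x^5 - 15*x^4 + 90*x^3 - 270*x^2 + 405*x - 243

Expanding det(x·I − A) (e.g. by cofactor expansion or by noting that A is similar to its Jordan form J, which has the same characteristic polynomial as A) gives
  χ_A(x) = x^5 - 15*x^4 + 90*x^3 - 270*x^2 + 405*x - 243
which factors as (x - 3)^5. The eigenvalues (with algebraic multiplicities) are λ = 3 with multiplicity 5.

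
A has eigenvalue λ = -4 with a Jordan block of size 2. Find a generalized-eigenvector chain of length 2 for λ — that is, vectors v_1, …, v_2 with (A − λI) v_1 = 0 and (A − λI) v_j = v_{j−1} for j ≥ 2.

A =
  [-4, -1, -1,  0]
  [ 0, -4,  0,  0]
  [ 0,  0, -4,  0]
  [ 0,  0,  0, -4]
A Jordan chain for λ = -4 of length 2:
v_1 = (-1, 0, 0, 0)ᵀ
v_2 = (0, 1, 0, 0)ᵀ

Let N = A − (-4)·I. We want v_2 with N^2 v_2 = 0 but N^1 v_2 ≠ 0; then v_{j-1} := N · v_j for j = 2, …, 2.

Pick v_2 = (0, 1, 0, 0)ᵀ.
Then v_1 = N · v_2 = (-1, 0, 0, 0)ᵀ.

Sanity check: (A − (-4)·I) v_1 = (0, 0, 0, 0)ᵀ = 0. ✓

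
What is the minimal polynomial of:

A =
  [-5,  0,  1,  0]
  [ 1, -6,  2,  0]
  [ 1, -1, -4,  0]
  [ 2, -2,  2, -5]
x^3 + 15*x^2 + 75*x + 125

The characteristic polynomial is χ_A(x) = (x + 5)^4, so the eigenvalues are known. The minimal polynomial is
  m_A(x) = Π_λ (x − λ)^{k_λ}
where k_λ is the size of the *largest* Jordan block for λ (equivalently, the smallest k with (A − λI)^k v = 0 for every generalised eigenvector v of λ).

  λ = -5: largest Jordan block has size 3, contributing (x + 5)^3

So m_A(x) = (x + 5)^3 = x^3 + 15*x^2 + 75*x + 125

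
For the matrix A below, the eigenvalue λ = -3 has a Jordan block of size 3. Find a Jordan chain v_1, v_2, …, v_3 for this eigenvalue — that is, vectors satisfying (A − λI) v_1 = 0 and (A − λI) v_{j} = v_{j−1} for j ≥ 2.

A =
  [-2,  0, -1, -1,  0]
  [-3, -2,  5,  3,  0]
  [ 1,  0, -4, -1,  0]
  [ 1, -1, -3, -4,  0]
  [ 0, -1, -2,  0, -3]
A Jordan chain for λ = -3 of length 3:
v_1 = (-1, 2, -1, 0, 1)ᵀ
v_2 = (1, -3, 1, 1, 0)ᵀ
v_3 = (1, 0, 0, 0, 0)ᵀ

Let N = A − (-3)·I. We want v_3 with N^3 v_3 = 0 but N^2 v_3 ≠ 0; then v_{j-1} := N · v_j for j = 3, …, 2.

Pick v_3 = (1, 0, 0, 0, 0)ᵀ.
Then v_2 = N · v_3 = (1, -3, 1, 1, 0)ᵀ.
Then v_1 = N · v_2 = (-1, 2, -1, 0, 1)ᵀ.

Sanity check: (A − (-3)·I) v_1 = (0, 0, 0, 0, 0)ᵀ = 0. ✓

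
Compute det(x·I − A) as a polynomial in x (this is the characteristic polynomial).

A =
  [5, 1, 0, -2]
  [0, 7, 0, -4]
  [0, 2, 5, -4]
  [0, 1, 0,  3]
x^4 - 20*x^3 + 150*x^2 - 500*x + 625

Expanding det(x·I − A) (e.g. by cofactor expansion or by noting that A is similar to its Jordan form J, which has the same characteristic polynomial as A) gives
  χ_A(x) = x^4 - 20*x^3 + 150*x^2 - 500*x + 625
which factors as (x - 5)^4. The eigenvalues (with algebraic multiplicities) are λ = 5 with multiplicity 4.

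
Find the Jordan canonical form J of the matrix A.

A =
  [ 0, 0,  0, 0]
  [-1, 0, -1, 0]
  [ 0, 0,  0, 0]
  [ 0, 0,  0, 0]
J_2(0) ⊕ J_1(0) ⊕ J_1(0)

The characteristic polynomial is
  det(x·I − A) = x^4

Eigenvalues and multiplicities (the geometric multiplicity of λ is n − rank(A − λI), which equals the number of Jordan blocks for λ):
  λ = 0: algebraic multiplicity = 4, geometric multiplicity = 3

Determining the block sizes for each eigenvalue:
  λ = 0: 3 blocks summing to 4 forces exactly one block of size 2 and the rest size 1 → block sizes [2, 1, 1]

Assembling the blocks gives a Jordan form
J =
  [0, 1, 0, 0]
  [0, 0, 0, 0]
  [0, 0, 0, 0]
  [0, 0, 0, 0]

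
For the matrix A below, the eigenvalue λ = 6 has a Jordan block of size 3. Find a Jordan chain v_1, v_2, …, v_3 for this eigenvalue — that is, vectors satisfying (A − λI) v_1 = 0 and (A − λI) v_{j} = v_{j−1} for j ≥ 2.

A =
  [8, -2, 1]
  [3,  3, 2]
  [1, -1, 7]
A Jordan chain for λ = 6 of length 3:
v_1 = (-1, -1, 0)ᵀ
v_2 = (2, 3, 1)ᵀ
v_3 = (1, 0, 0)ᵀ

Let N = A − (6)·I. We want v_3 with N^3 v_3 = 0 but N^2 v_3 ≠ 0; then v_{j-1} := N · v_j for j = 3, …, 2.

Pick v_3 = (1, 0, 0)ᵀ.
Then v_2 = N · v_3 = (2, 3, 1)ᵀ.
Then v_1 = N · v_2 = (-1, -1, 0)ᵀ.

Sanity check: (A − (6)·I) v_1 = (0, 0, 0)ᵀ = 0. ✓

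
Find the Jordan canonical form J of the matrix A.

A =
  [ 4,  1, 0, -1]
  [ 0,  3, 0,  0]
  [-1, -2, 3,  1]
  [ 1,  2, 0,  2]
J_3(3) ⊕ J_1(3)

The characteristic polynomial is
  det(x·I − A) = x^4 - 12*x^3 + 54*x^2 - 108*x + 81 = (x - 3)^4

Eigenvalues and multiplicities (the geometric multiplicity of λ is n − rank(A − λI), which equals the number of Jordan blocks for λ):
  λ = 3: algebraic multiplicity = 4, geometric multiplicity = 2

Determining the block sizes for each eigenvalue:
  λ = 3: with am = 4 and gm = 2, the partition is not yet determined (e.g. several partitions of 4 into 2 parts exist). Let N = A − (3)·I. Computing rank(N^1) = 2, rank(N^2) = 1, rank(N^3) = 0; the number of blocks of size ≥ j is rank(N^{j−1}) − rank(N^j), giving [2, 1, 1]. So we have 1 block(s) of size 3, 1 block(s) of size 1 → block sizes [3, 1]

Assembling the blocks gives a Jordan form
J =
  [3, 1, 0, 0]
  [0, 3, 1, 0]
  [0, 0, 3, 0]
  [0, 0, 0, 3]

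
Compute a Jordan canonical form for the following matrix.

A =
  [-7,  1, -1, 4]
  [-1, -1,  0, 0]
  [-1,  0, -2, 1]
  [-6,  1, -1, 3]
J_3(-2) ⊕ J_1(-1)

The characteristic polynomial is
  det(x·I − A) = x^4 + 7*x^3 + 18*x^2 + 20*x + 8 = (x + 1)*(x + 2)^3

Eigenvalues and multiplicities (the geometric multiplicity of λ is n − rank(A − λI), which equals the number of Jordan blocks for λ):
  λ = -2: algebraic multiplicity = 3, geometric multiplicity = 1
  λ = -1: algebraic multiplicity = 1, geometric multiplicity = 1

Determining the block sizes for each eigenvalue:
  λ = -2: one block (gm = 1), so the single block has size am = 3 → block sizes [3]
  λ = -1: one block (gm = 1), so the single block has size am = 1 → block sizes [1]

Assembling the blocks gives a Jordan form
J =
  [-2,  1,  0,  0]
  [ 0, -2,  1,  0]
  [ 0,  0, -2,  0]
  [ 0,  0,  0, -1]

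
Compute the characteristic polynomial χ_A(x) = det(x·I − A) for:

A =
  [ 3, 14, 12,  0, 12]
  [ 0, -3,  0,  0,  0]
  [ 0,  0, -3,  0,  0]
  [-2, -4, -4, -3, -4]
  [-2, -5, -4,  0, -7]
x^5 + 13*x^4 + 66*x^3 + 162*x^2 + 189*x + 81

Expanding det(x·I − A) (e.g. by cofactor expansion or by noting that A is similar to its Jordan form J, which has the same characteristic polynomial as A) gives
  χ_A(x) = x^5 + 13*x^4 + 66*x^3 + 162*x^2 + 189*x + 81
which factors as (x + 1)*(x + 3)^4. The eigenvalues (with algebraic multiplicities) are λ = -3 with multiplicity 4, λ = -1 with multiplicity 1.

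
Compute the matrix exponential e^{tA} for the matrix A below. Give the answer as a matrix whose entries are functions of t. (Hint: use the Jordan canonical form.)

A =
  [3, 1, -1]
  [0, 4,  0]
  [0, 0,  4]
e^{tA} =
  [exp(3*t), exp(4*t) - exp(3*t), -exp(4*t) + exp(3*t)]
  [0, exp(4*t), 0]
  [0, 0, exp(4*t)]

Strategy: write A = P · J · P⁻¹ where J is a Jordan canonical form, so e^{tA} = P · e^{tJ} · P⁻¹, and e^{tJ} can be computed block-by-block.

A has Jordan form
J =
  [3, 0, 0]
  [0, 4, 0]
  [0, 0, 4]
(up to reordering of blocks).

Per-block formulas:
  For a 1×1 block at λ = 4: exp(t · [4]) = [e^(4t)].
  For a 1×1 block at λ = 3: exp(t · [3]) = [e^(3t)].

After assembling e^{tJ} and conjugating by P, we get:

e^{tA} =
  [exp(3*t), exp(4*t) - exp(3*t), -exp(4*t) + exp(3*t)]
  [0, exp(4*t), 0]
  [0, 0, exp(4*t)]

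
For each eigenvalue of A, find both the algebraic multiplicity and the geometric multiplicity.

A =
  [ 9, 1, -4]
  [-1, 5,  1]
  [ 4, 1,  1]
λ = 5: alg = 3, geom = 1

Step 1 — factor the characteristic polynomial to read off the algebraic multiplicities:
  χ_A(x) = (x - 5)^3

Step 2 — compute geometric multiplicities via the rank-nullity identity g(λ) = n − rank(A − λI):
  rank(A − (5)·I) = 2, so dim ker(A − (5)·I) = n − 2 = 1

Summary:
  λ = 5: algebraic multiplicity = 3, geometric multiplicity = 1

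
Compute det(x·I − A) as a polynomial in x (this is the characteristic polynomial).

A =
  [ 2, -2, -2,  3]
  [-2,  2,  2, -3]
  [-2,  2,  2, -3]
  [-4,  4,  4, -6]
x^4

Expanding det(x·I − A) (e.g. by cofactor expansion or by noting that A is similar to its Jordan form J, which has the same characteristic polynomial as A) gives
  χ_A(x) = x^4
which factors as x^4. The eigenvalues (with algebraic multiplicities) are λ = 0 with multiplicity 4.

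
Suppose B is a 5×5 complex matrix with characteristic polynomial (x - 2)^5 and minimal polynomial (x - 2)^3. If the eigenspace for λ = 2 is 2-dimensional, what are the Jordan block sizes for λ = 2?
Block sizes for λ = 2: [3, 2]

Step 1 — from the characteristic polynomial, algebraic multiplicity of λ = 2 is 5. From dim ker(B − (2)·I) = 2, there are exactly 2 Jordan blocks for λ = 2.
Step 2 — from the minimal polynomial, the factor (x − 2)^3 tells us the largest block for λ = 2 has size 3.
Step 3 — with total size 5, 2 blocks, and largest block 3, the block sizes (in nonincreasing order) are [3, 2].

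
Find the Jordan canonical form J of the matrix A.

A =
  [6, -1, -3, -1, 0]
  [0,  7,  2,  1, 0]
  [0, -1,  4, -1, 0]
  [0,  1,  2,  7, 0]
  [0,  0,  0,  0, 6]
J_3(6) ⊕ J_1(6) ⊕ J_1(6)

The characteristic polynomial is
  det(x·I − A) = x^5 - 30*x^4 + 360*x^3 - 2160*x^2 + 6480*x - 7776 = (x - 6)^5

Eigenvalues and multiplicities (the geometric multiplicity of λ is n − rank(A − λI), which equals the number of Jordan blocks for λ):
  λ = 6: algebraic multiplicity = 5, geometric multiplicity = 3

Determining the block sizes for each eigenvalue:
  λ = 6: with am = 5 and gm = 3, the partition is not yet determined (e.g. several partitions of 5 into 3 parts exist). Let N = A − (6)·I. Computing rank(N^1) = 2, rank(N^2) = 1, rank(N^3) = 0; the number of blocks of size ≥ j is rank(N^{j−1}) − rank(N^j), giving [3, 1, 1]. So we have 1 block(s) of size 3, 2 block(s) of size 1 → block sizes [3, 1, 1]

Assembling the blocks gives a Jordan form
J =
  [6, 1, 0, 0, 0]
  [0, 6, 1, 0, 0]
  [0, 0, 6, 0, 0]
  [0, 0, 0, 6, 0]
  [0, 0, 0, 0, 6]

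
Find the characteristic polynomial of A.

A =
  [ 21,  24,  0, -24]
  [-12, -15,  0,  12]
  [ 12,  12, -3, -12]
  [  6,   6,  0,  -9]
x^4 + 6*x^3 - 54*x - 81

Expanding det(x·I − A) (e.g. by cofactor expansion or by noting that A is similar to its Jordan form J, which has the same characteristic polynomial as A) gives
  χ_A(x) = x^4 + 6*x^3 - 54*x - 81
which factors as (x - 3)*(x + 3)^3. The eigenvalues (with algebraic multiplicities) are λ = -3 with multiplicity 3, λ = 3 with multiplicity 1.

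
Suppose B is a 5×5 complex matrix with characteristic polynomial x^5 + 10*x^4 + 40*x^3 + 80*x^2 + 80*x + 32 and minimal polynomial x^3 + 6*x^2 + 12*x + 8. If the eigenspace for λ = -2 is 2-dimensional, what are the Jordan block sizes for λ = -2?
Block sizes for λ = -2: [3, 2]

Step 1 — from the characteristic polynomial, algebraic multiplicity of λ = -2 is 5. From dim ker(B − (-2)·I) = 2, there are exactly 2 Jordan blocks for λ = -2.
Step 2 — from the minimal polynomial, the factor (x + 2)^3 tells us the largest block for λ = -2 has size 3.
Step 3 — with total size 5, 2 blocks, and largest block 3, the block sizes (in nonincreasing order) are [3, 2].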